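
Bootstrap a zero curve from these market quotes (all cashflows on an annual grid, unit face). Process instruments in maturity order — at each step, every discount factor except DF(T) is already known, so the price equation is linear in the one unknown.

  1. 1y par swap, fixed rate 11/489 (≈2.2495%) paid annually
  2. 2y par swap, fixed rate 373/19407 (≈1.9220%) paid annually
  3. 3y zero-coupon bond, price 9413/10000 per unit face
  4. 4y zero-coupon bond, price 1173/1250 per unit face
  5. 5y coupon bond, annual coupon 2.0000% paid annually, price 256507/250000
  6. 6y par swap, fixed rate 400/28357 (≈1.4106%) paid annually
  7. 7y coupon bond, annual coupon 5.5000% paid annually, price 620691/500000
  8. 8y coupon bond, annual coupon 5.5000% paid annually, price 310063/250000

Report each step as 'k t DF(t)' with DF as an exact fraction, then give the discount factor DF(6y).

step 1 [1y] swap r/1=11/489: DF=(1 − 11/489·(0))/(1+11/489) = 489/500 ≈ 0.978000
step 2 [2y] swap r/1=373/19407: DF=(1 − 373/19407·(0.978000))/(1+373/19407) = 9627/10000 ≈ 0.962700
step 3 [3y] zero: DF = P = 9413/10000 ≈ 0.941300
step 4 [4y] zero: DF = P = 1173/1250 ≈ 0.938400
step 5 [5y] bond c/1=1/50: DF=(256507/250000 − 1/50·(0.978000+0.962700+0.941300+0.938400))/(1+1/50) = 931/1000 ≈ 0.931000
step 6 [6y] swap r/1=400/28357: DF=(1 − 400/28357·(0.978000+0.962700+0.941300+0.938400+0.931000))/(1+400/28357) = 23/25 ≈ 0.920000
step 7 [7y] bond c/1=11/200: DF=(620691/500000 − 11/200·(0.978000+0.962700+0.941300+0.938400+0.931000+0.920000))/(1+11/200) = 881/1000 ≈ 0.881000
step 8 [8y] bond c/1=11/200: DF=(310063/250000 − 11/200·(0.978000+0.962700+0.941300+0.938400+0.931000+0.920000+0.881000))/(1+11/200) = 417/500 ≈ 0.834000

1 1 489/500
2 2 9627/10000
3 3 9413/10000
4 4 1173/1250
5 5 931/1000
6 6 23/25
7 7 881/1000
8 8 417/500
DF(6y) = 23/25 ≈ 0.920000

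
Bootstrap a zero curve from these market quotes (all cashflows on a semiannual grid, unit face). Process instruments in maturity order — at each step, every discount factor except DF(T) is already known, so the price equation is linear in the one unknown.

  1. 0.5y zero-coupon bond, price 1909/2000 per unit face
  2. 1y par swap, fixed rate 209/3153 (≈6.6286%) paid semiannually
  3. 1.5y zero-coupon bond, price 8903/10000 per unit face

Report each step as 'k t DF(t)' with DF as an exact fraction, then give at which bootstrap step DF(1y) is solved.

1 1/2 1909/2000
2 1 9373/10000
3 3/2 8903/10000
DF(1y) is solved at step 2

step 1 [0.5y] zero: DF = P = 1909/2000 ≈ 0.954500
step 2 [1y] swap r/2=209/6306: DF=(1 − 209/6306·(0.954500))/(1+209/6306) = 9373/10000 ≈ 0.937300
step 3 [1.5y] zero: DF = P = 8903/10000 ≈ 0.890300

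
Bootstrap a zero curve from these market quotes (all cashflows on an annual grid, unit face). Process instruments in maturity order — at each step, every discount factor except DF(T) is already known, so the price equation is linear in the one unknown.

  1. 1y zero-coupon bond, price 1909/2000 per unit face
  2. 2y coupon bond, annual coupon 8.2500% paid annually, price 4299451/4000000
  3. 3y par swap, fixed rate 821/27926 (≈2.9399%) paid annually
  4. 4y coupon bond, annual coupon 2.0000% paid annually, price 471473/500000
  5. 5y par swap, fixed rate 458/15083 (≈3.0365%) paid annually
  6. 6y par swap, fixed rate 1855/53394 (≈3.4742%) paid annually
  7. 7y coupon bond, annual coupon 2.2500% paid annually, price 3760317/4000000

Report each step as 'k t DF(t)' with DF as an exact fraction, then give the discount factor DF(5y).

step 1 [1y] zero: DF = P = 1909/2000 ≈ 0.954500
step 2 [2y] bond c/1=33/400: DF=(4299451/4000000 − 33/400·(0.954500))/(1+33/400) = 4601/5000 ≈ 0.920200
step 3 [3y] swap r/1=821/27926: DF=(1 − 821/27926·(0.954500+0.920200))/(1+821/27926) = 9179/10000 ≈ 0.917900
step 4 [4y] bond c/1=1/50: DF=(471473/500000 − 1/50·(0.954500+0.920200+0.917900))/(1+1/50) = 8697/10000 ≈ 0.869700
step 5 [5y] swap r/1=458/15083: DF=(1 − 458/15083·(0.954500+0.920200+0.917900+0.869700))/(1+458/15083) = 4313/5000 ≈ 0.862600
step 6 [6y] swap r/1=1855/53394: DF=(1 − 1855/53394·(0.954500+0.920200+0.917900+0.869700+0.862600))/(1+1855/53394) = 1629/2000 ≈ 0.814500
step 7 [7y] bond c/1=9/400: DF=(3760317/4000000 − 9/400·(0.954500+0.920200+0.917900+0.869700+0.862600+0.814500))/(1+9/400) = 8019/10000 ≈ 0.801900

1 1 1909/2000
2 2 4601/5000
3 3 9179/10000
4 4 8697/10000
5 5 4313/5000
6 6 1629/2000
7 7 8019/10000
DF(5y) = 4313/5000 ≈ 0.862600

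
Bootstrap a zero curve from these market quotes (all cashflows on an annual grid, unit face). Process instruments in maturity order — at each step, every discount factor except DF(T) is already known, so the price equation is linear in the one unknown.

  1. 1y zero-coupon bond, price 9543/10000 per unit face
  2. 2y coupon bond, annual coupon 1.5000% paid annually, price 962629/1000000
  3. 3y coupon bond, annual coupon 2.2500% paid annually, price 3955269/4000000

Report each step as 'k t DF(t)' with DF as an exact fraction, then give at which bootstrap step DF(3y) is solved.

step 1 [1y] zero: DF = P = 9543/10000 ≈ 0.954300
step 2 [2y] bond c/1=3/200: DF=(962629/1000000 − 3/200·(0.954300))/(1+3/200) = 9343/10000 ≈ 0.934300
step 3 [3y] bond c/1=9/400: DF=(3955269/4000000 − 9/400·(0.954300+0.934300))/(1+9/400) = 1851/2000 ≈ 0.925500

1 1 9543/10000
2 2 9343/10000
3 3 1851/2000
DF(3y) is solved at step 3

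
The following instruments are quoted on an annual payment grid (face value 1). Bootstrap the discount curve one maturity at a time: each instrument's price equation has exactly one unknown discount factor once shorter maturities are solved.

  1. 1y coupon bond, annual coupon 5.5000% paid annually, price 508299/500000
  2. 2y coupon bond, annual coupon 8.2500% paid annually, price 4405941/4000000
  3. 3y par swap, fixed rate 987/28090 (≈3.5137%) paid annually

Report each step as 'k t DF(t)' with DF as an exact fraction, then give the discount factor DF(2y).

1 1 2409/2500
2 2 9441/10000
3 3 9013/10000
DF(2y) = 9441/10000 ≈ 0.944100

step 1 [1y] bond c/1=11/200: DF=(508299/500000 − 11/200·(0))/(1+11/200) = 2409/2500 ≈ 0.963600
step 2 [2y] bond c/1=33/400: DF=(4405941/4000000 − 33/400·(0.963600))/(1+33/400) = 9441/10000 ≈ 0.944100
step 3 [3y] swap r/1=987/28090: DF=(1 − 987/28090·(0.963600+0.944100))/(1+987/28090) = 9013/10000 ≈ 0.901300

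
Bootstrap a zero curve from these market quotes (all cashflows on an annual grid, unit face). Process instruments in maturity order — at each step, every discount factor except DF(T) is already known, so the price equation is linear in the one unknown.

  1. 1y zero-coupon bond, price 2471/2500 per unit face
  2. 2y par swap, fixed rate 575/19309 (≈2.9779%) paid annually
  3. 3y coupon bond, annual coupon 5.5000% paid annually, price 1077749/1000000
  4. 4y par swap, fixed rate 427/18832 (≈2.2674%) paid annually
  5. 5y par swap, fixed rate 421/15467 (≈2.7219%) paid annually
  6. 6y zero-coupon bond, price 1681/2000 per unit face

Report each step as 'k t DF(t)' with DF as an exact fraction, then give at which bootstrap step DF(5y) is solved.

step 1 [1y] zero: DF = P = 2471/2500 ≈ 0.988400
step 2 [2y] swap r/1=575/19309: DF=(1 − 575/19309·(0.988400))/(1+575/19309) = 377/400 ≈ 0.942500
step 3 [3y] bond c/1=11/200: DF=(1077749/1000000 − 11/200·(0.988400+0.942500))/(1+11/200) = 9209/10000 ≈ 0.920900
step 4 [4y] swap r/1=427/18832: DF=(1 − 427/18832·(0.988400+0.942500+0.920900))/(1+427/18832) = 4573/5000 ≈ 0.914600
step 5 [5y] swap r/1=421/15467: DF=(1 − 421/15467·(0.988400+0.942500+0.920900+0.914600))/(1+421/15467) = 8737/10000 ≈ 0.873700
step 6 [6y] zero: DF = P = 1681/2000 ≈ 0.840500

1 1 2471/2500
2 2 377/400
3 3 9209/10000
4 4 4573/5000
5 5 8737/10000
6 6 1681/2000
DF(5y) is solved at step 5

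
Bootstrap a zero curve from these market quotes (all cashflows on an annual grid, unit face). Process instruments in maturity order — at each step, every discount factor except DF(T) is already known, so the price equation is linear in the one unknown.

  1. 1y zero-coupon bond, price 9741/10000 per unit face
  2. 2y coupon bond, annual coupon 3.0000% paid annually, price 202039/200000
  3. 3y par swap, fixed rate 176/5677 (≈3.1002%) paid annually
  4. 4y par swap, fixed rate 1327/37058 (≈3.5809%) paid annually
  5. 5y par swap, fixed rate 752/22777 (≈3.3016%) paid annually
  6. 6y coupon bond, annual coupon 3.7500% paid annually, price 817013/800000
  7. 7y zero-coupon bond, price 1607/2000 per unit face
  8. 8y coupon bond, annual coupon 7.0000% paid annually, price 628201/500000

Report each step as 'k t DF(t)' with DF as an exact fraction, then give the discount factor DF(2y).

step 1 [1y] zero: DF = P = 9741/10000 ≈ 0.974100
step 2 [2y] bond c/1=3/100: DF=(202039/200000 − 3/100·(0.974100))/(1+3/100) = 2381/2500 ≈ 0.952400
step 3 [3y] swap r/1=176/5677: DF=(1 − 176/5677·(0.974100+0.952400))/(1+176/5677) = 114/125 ≈ 0.912000
step 4 [4y] swap r/1=1327/37058: DF=(1 − 1327/37058·(0.974100+0.952400+0.912000))/(1+1327/37058) = 8673/10000 ≈ 0.867300
step 5 [5y] swap r/1=752/22777: DF=(1 − 752/22777·(0.974100+0.952400+0.912000+0.867300))/(1+752/22777) = 531/625 ≈ 0.849600
step 6 [6y] bond c/1=3/80: DF=(817013/800000 − 3/80·(0.974100+0.952400+0.912000+0.867300+0.849600))/(1+3/80) = 8197/10000 ≈ 0.819700
step 7 [7y] zero: DF = P = 1607/2000 ≈ 0.803500
step 8 [8y] bond c/1=7/100: DF=(628201/500000 − 7/100·(0.974100+0.952400+0.912000+0.867300+0.849600+0.819700+0.803500))/(1+7/100) = 77/100 ≈ 0.770000

1 1 9741/10000
2 2 2381/2500
3 3 114/125
4 4 8673/10000
5 5 531/625
6 6 8197/10000
7 7 1607/2000
8 8 77/100
DF(2y) = 2381/2500 ≈ 0.952400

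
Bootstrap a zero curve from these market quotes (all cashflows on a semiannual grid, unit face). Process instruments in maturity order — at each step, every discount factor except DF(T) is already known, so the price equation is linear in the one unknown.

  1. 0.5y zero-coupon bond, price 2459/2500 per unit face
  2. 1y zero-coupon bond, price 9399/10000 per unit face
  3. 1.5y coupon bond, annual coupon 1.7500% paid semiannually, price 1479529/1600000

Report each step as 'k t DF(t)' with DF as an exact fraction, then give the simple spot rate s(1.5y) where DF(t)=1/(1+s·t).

1 1/2 2459/2500
2 1 9399/10000
3 3/2 9/10
s(1.5y) = (1/(9/10) − 1)/(3/2) = 2/27 ≈ 7.4074%

step 1 [0.5y] zero: DF = P = 2459/2500 ≈ 0.983600
step 2 [1y] zero: DF = P = 9399/10000 ≈ 0.939900
step 3 [1.5y] bond c/2=7/800: DF=(1479529/1600000 − 7/800·(0.983600+0.939900))/(1+7/800) = 9/10 ≈ 0.900000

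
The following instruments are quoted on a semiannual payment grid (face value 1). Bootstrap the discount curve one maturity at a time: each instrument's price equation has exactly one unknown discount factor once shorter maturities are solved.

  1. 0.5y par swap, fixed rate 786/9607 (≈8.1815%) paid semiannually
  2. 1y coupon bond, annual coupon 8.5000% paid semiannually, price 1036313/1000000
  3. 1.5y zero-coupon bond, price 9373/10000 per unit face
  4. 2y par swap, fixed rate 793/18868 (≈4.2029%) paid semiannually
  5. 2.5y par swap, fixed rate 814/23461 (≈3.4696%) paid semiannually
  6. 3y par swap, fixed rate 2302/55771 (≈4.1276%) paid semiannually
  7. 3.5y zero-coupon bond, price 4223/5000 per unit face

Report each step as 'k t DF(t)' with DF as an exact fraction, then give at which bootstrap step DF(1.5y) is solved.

step 1 [0.5y] swap r/2=393/9607: DF=(1 − 393/9607·(0))/(1+393/9607) = 9607/10000 ≈ 0.960700
step 2 [1y] bond c/2=17/400: DF=(1036313/1000000 − 17/400·(0.960700))/(1+17/400) = 9549/10000 ≈ 0.954900
step 3 [1.5y] zero: DF = P = 9373/10000 ≈ 0.937300
step 4 [2y] swap r/2=793/37736: DF=(1 − 793/37736·(0.960700+0.954900+0.937300))/(1+793/37736) = 9207/10000 ≈ 0.920700
step 5 [2.5y] swap r/2=407/23461: DF=(1 − 407/23461·(0.960700+0.954900+0.937300+0.920700))/(1+407/23461) = 4593/5000 ≈ 0.918600
step 6 [3y] swap r/2=1151/55771: DF=(1 − 1151/55771·(0.960700+0.954900+0.937300+0.920700+0.918600))/(1+1151/55771) = 8849/10000 ≈ 0.884900
step 7 [3.5y] zero: DF = P = 4223/5000 ≈ 0.844600

1 1/2 9607/10000
2 1 9549/10000
3 3/2 9373/10000
4 2 9207/10000
5 5/2 4593/5000
6 3 8849/10000
7 7/2 4223/5000
DF(1.5y) is solved at step 3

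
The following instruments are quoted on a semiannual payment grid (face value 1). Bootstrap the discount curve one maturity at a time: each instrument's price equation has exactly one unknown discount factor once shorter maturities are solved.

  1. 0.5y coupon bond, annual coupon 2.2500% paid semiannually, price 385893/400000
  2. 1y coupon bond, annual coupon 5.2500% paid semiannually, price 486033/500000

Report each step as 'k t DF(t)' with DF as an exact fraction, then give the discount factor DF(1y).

1 1/2 477/500
2 1 2307/2500
DF(1y) = 2307/2500 ≈ 0.922800

step 1 [0.5y] bond c/2=9/800: DF=(385893/400000 − 9/800·(0))/(1+9/800) = 477/500 ≈ 0.954000
step 2 [1y] bond c/2=21/800: DF=(486033/500000 − 21/800·(0.954000))/(1+21/800) = 2307/2500 ≈ 0.922800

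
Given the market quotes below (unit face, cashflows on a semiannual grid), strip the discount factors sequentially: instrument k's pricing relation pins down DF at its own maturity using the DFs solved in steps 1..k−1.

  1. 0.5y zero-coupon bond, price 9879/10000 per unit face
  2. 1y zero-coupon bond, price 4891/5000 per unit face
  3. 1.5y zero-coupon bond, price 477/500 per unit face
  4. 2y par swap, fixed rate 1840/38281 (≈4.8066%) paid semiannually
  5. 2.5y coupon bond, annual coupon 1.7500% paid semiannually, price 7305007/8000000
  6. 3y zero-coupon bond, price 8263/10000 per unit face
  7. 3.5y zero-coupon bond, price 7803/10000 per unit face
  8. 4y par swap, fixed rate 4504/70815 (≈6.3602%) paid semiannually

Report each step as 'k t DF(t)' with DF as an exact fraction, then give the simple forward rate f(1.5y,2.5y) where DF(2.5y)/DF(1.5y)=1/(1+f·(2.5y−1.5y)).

1 1/2 9879/10000
2 1 4891/5000
3 3/2 477/500
4 2 227/250
5 5/2 109/125
6 3 8263/10000
7 7/2 7803/10000
8 4 1937/2500
f(1.5y,2.5y) = ((477/500)/(109/125) − 1)/(1) = 41/436 ≈ 9.4037%

step 1 [0.5y] zero: DF = P = 9879/10000 ≈ 0.987900
step 2 [1y] zero: DF = P = 4891/5000 ≈ 0.978200
step 3 [1.5y] zero: DF = P = 477/500 ≈ 0.954000
step 4 [2y] swap r/2=920/38281: DF=(1 − 920/38281·(0.987900+0.978200+0.954000))/(1+920/38281) = 227/250 ≈ 0.908000
step 5 [2.5y] bond c/2=7/800: DF=(7305007/8000000 − 7/800·(0.987900+0.978200+0.954000+0.908000))/(1+7/800) = 109/125 ≈ 0.872000
step 6 [3y] zero: DF = P = 8263/10000 ≈ 0.826300
step 7 [3.5y] zero: DF = P = 7803/10000 ≈ 0.780300
step 8 [4y] swap r/2=2252/70815: DF=(1 − 2252/70815·(0.987900+0.978200+0.954000+0.908000+0.872000+0.826300+0.780300))/(1+2252/70815) = 1937/2500 ≈ 0.774800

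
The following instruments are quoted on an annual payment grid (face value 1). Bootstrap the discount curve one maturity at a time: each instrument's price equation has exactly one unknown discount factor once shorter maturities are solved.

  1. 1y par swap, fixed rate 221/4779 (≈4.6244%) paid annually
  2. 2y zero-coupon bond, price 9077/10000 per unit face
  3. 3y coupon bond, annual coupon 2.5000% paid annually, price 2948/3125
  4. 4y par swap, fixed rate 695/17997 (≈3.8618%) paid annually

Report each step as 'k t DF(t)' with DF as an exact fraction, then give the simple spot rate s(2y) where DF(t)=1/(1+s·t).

1 1 4779/5000
2 2 9077/10000
3 3 8749/10000
4 4 861/1000
s(2y) = (1/(9077/10000) − 1)/(2) = 923/18154 ≈ 5.0843%

step 1 [1y] swap r/1=221/4779: DF=(1 − 221/4779·(0))/(1+221/4779) = 4779/5000 ≈ 0.955800
step 2 [2y] zero: DF = P = 9077/10000 ≈ 0.907700
step 3 [3y] bond c/1=1/40: DF=(2948/3125 − 1/40·(0.955800+0.907700))/(1+1/40) = 8749/10000 ≈ 0.874900
step 4 [4y] swap r/1=695/17997: DF=(1 − 695/17997·(0.955800+0.907700+0.874900))/(1+695/17997) = 861/1000 ≈ 0.861000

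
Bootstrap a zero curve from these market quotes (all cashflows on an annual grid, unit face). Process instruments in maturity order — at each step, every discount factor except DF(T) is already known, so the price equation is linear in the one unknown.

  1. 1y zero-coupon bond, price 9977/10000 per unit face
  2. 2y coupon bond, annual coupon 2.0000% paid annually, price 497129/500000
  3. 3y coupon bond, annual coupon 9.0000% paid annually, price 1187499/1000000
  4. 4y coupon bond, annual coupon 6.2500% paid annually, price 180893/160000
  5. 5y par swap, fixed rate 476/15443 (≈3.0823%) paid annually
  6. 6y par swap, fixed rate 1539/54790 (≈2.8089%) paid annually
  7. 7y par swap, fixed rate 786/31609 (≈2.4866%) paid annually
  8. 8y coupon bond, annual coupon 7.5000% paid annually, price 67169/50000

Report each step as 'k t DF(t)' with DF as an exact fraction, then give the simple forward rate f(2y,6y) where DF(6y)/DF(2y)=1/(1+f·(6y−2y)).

step 1 [1y] zero: DF = P = 9977/10000 ≈ 0.997700
step 2 [2y] bond c/1=1/50: DF=(497129/500000 − 1/50·(0.997700))/(1+1/50) = 597/625 ≈ 0.955200
step 3 [3y] bond c/1=9/100: DF=(1187499/1000000 − 9/100·(0.997700+0.955200))/(1+9/100) = 4641/5000 ≈ 0.928200
step 4 [4y] bond c/1=1/16: DF=(180893/160000 − 1/16·(0.997700+0.955200+0.928200))/(1+1/16) = 4473/5000 ≈ 0.894600
step 5 [5y] swap r/1=476/15443: DF=(1 − 476/15443·(0.997700+0.955200+0.928200+0.894600))/(1+476/15443) = 2143/2500 ≈ 0.857200
step 6 [6y] swap r/1=1539/54790: DF=(1 − 1539/54790·(0.997700+0.955200+0.928200+0.894600+0.857200))/(1+1539/54790) = 8461/10000 ≈ 0.846100
step 7 [7y] swap r/1=786/31609: DF=(1 − 786/31609·(0.997700+0.955200+0.928200+0.894600+0.857200+0.846100))/(1+786/31609) = 2107/2500 ≈ 0.842800
step 8 [8y] bond c/1=3/40: DF=(67169/50000 − 3/40·(0.997700+0.955200+0.928200+0.894600+0.857200+0.846100+0.842800))/(1+3/40) = 4043/5000 ≈ 0.808600

1 1 9977/10000
2 2 597/625
3 3 4641/5000
4 4 4473/5000
5 5 2143/2500
6 6 8461/10000
7 7 2107/2500
8 8 4043/5000
f(2y,6y) = ((597/625)/(8461/10000) − 1)/(4) = 1091/33844 ≈ 3.2236%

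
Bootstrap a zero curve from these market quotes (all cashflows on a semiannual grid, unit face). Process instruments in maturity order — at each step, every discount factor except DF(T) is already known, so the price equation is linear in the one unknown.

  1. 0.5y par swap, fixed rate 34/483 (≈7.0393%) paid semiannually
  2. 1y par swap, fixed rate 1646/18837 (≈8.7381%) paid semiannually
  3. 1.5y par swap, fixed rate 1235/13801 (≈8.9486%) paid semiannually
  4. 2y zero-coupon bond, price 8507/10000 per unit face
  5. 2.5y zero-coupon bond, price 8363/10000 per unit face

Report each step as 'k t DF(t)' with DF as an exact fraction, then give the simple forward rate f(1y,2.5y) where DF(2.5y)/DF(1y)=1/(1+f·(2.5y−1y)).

step 1 [0.5y] swap r/2=17/483: DF=(1 − 17/483·(0))/(1+17/483) = 483/500 ≈ 0.966000
step 2 [1y] swap r/2=823/18837: DF=(1 − 823/18837·(0.966000))/(1+823/18837) = 9177/10000 ≈ 0.917700
step 3 [1.5y] swap r/2=1235/27602: DF=(1 − 1235/27602·(0.966000+0.917700))/(1+1235/27602) = 1753/2000 ≈ 0.876500
step 4 [2y] zero: DF = P = 8507/10000 ≈ 0.850700
step 5 [2.5y] zero: DF = P = 8363/10000 ≈ 0.836300

1 1/2 483/500
2 1 9177/10000
3 3/2 1753/2000
4 2 8507/10000
5 5/2 8363/10000
f(1y,2.5y) = ((9177/10000)/(8363/10000) − 1)/(3/2) = 1628/25089 ≈ 6.4889%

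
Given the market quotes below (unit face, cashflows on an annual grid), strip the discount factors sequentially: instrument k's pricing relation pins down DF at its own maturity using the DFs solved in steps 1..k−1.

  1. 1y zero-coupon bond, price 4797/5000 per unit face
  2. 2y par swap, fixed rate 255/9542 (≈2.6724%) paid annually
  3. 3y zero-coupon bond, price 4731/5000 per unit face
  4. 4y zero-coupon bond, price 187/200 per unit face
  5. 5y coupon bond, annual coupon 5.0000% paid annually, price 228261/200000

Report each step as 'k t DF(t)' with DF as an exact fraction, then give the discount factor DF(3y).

1 1 4797/5000
2 2 949/1000
3 3 4731/5000
4 4 187/200
5 5 1813/2000
DF(3y) = 4731/5000 ≈ 0.946200

step 1 [1y] zero: DF = P = 4797/5000 ≈ 0.959400
step 2 [2y] swap r/1=255/9542: DF=(1 − 255/9542·(0.959400))/(1+255/9542) = 949/1000 ≈ 0.949000
step 3 [3y] zero: DF = P = 4731/5000 ≈ 0.946200
step 4 [4y] zero: DF = P = 187/200 ≈ 0.935000
step 5 [5y] bond c/1=1/20: DF=(228261/200000 − 1/20·(0.959400+0.949000+0.946200+0.935000))/(1+1/20) = 1813/2000 ≈ 0.906500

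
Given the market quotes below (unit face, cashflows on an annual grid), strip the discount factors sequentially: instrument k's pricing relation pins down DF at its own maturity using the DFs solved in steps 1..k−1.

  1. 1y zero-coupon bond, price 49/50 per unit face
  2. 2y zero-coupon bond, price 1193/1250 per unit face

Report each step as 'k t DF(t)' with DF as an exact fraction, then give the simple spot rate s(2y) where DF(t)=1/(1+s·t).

1 1 49/50
2 2 1193/1250
s(2y) = (1/(1193/1250) − 1)/(2) = 57/2386 ≈ 2.3889%

step 1 [1y] zero: DF = P = 49/50 ≈ 0.980000
step 2 [2y] zero: DF = P = 1193/1250 ≈ 0.954400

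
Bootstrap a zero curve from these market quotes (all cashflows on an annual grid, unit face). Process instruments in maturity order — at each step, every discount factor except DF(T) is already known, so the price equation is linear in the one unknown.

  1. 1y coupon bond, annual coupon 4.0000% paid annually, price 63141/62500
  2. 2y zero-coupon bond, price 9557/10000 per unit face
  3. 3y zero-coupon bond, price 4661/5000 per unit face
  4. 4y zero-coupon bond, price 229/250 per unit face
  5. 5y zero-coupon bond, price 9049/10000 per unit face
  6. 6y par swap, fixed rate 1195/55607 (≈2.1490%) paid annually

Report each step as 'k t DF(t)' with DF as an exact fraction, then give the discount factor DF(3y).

step 1 [1y] bond c/1=1/25: DF=(63141/62500 − 1/25·(0))/(1+1/25) = 4857/5000 ≈ 0.971400
step 2 [2y] zero: DF = P = 9557/10000 ≈ 0.955700
step 3 [3y] zero: DF = P = 4661/5000 ≈ 0.932200
step 4 [4y] zero: DF = P = 229/250 ≈ 0.916000
step 5 [5y] zero: DF = P = 9049/10000 ≈ 0.904900
step 6 [6y] swap r/1=1195/55607: DF=(1 − 1195/55607·(0.971400+0.955700+0.932200+0.916000+0.904900))/(1+1195/55607) = 1761/2000 ≈ 0.880500

1 1 4857/5000
2 2 9557/10000
3 3 4661/5000
4 4 229/250
5 5 9049/10000
6 6 1761/2000
DF(3y) = 4661/5000 ≈ 0.932200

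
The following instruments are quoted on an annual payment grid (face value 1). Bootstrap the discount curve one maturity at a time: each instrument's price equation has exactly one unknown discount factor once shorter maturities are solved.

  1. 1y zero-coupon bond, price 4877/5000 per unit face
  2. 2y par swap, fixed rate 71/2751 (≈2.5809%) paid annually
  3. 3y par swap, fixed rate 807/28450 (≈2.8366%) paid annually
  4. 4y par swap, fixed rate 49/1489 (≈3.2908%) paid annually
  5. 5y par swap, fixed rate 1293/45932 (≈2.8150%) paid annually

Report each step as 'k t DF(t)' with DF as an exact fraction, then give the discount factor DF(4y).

step 1 [1y] zero: DF = P = 4877/5000 ≈ 0.975400
step 2 [2y] swap r/1=71/2751: DF=(1 − 71/2751·(0.975400))/(1+71/2751) = 9503/10000 ≈ 0.950300
step 3 [3y] swap r/1=807/28450: DF=(1 − 807/28450·(0.975400+0.950300))/(1+807/28450) = 9193/10000 ≈ 0.919300
step 4 [4y] swap r/1=49/1489: DF=(1 − 49/1489·(0.975400+0.950300+0.919300))/(1+49/1489) = 351/400 ≈ 0.877500
step 5 [5y] swap r/1=1293/45932: DF=(1 − 1293/45932·(0.975400+0.950300+0.919300+0.877500))/(1+1293/45932) = 8707/10000 ≈ 0.870700

1 1 4877/5000
2 2 9503/10000
3 3 9193/10000
4 4 351/400
5 5 8707/10000
DF(4y) = 351/400 ≈ 0.877500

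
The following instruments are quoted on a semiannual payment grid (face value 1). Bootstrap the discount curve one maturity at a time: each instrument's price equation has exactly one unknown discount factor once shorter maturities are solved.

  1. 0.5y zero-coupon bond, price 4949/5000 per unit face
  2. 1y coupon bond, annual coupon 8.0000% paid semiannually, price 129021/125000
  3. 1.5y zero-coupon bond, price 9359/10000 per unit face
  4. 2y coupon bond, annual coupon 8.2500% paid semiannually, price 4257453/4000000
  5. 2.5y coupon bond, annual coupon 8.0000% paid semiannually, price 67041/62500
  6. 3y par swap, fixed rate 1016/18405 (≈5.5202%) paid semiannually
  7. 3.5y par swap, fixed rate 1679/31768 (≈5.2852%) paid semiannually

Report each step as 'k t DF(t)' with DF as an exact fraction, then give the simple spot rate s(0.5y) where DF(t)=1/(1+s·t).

step 1 [0.5y] zero: DF = P = 4949/5000 ≈ 0.989800
step 2 [1y] bond c/2=1/25: DF=(129021/125000 − 1/25·(0.989800))/(1+1/25) = 1193/1250 ≈ 0.954400
step 3 [1.5y] zero: DF = P = 9359/10000 ≈ 0.935900
step 4 [2y] bond c/2=33/800: DF=(4257453/4000000 − 33/800·(0.989800+0.954400+0.935900))/(1+33/800) = 9081/10000 ≈ 0.908100
step 5 [2.5y] bond c/2=1/25: DF=(67041/62500 − 1/25·(0.989800+0.954400+0.935900+0.908100))/(1+1/25) = 8857/10000 ≈ 0.885700
step 6 [3y] swap r/2=508/18405: DF=(1 − 508/18405·(0.989800+0.954400+0.935900+0.908100+0.885700))/(1+508/18405) = 2119/2500 ≈ 0.847600
step 7 [3.5y] swap r/2=1679/63536: DF=(1 − 1679/63536·(0.989800+0.954400+0.935900+0.908100+0.885700+0.847600))/(1+1679/63536) = 8321/10000 ≈ 0.832100

1 1/2 4949/5000
2 1 1193/1250
3 3/2 9359/10000
4 2 9081/10000
5 5/2 8857/10000
6 3 2119/2500
7 7/2 8321/10000
s(0.5y) = (1/(4949/5000) − 1)/(1/2) = 102/4949 ≈ 2.0610%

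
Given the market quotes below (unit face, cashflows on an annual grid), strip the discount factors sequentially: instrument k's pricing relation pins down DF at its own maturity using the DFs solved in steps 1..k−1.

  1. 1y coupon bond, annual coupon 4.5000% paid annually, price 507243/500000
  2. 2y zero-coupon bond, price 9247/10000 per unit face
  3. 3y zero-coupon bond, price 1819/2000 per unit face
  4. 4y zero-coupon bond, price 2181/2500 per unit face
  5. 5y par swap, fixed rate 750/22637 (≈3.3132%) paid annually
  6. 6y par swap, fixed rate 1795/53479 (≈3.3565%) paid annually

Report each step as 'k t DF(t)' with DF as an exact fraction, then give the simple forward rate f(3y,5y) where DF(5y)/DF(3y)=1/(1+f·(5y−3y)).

step 1 [1y] bond c/1=9/200: DF=(507243/500000 − 9/200·(0))/(1+9/200) = 2427/2500 ≈ 0.970800
step 2 [2y] zero: DF = P = 9247/10000 ≈ 0.924700
step 3 [3y] zero: DF = P = 1819/2000 ≈ 0.909500
step 4 [4y] zero: DF = P = 2181/2500 ≈ 0.872400
step 5 [5y] swap r/1=750/22637: DF=(1 − 750/22637·(0.970800+0.924700+0.909500+0.872400))/(1+750/22637) = 17/20 ≈ 0.850000
step 6 [6y] swap r/1=1795/53479: DF=(1 − 1795/53479·(0.970800+0.924700+0.909500+0.872400+0.850000))/(1+1795/53479) = 1641/2000 ≈ 0.820500

1 1 2427/2500
2 2 9247/10000
3 3 1819/2000
4 4 2181/2500
5 5 17/20
6 6 1641/2000
f(3y,5y) = ((1819/2000)/(17/20) − 1)/(2) = 7/200 ≈ 3.5000%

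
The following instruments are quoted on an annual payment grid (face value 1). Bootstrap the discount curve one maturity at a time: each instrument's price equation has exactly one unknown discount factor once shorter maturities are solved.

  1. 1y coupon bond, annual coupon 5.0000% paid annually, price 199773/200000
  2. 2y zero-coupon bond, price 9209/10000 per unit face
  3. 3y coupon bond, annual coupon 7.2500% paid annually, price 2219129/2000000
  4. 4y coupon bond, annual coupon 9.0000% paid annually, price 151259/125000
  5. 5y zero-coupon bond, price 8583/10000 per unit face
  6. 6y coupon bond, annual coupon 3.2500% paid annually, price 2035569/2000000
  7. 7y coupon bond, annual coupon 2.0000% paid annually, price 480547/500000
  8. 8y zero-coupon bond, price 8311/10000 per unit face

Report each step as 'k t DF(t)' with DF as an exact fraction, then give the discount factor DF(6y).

1 1 9513/10000
2 2 9209/10000
3 3 227/250
4 4 4403/5000
5 5 8583/10000
6 6 1687/2000
7 7 8371/10000
8 8 8311/10000
DF(6y) = 1687/2000 ≈ 0.843500

step 1 [1y] bond c/1=1/20: DF=(199773/200000 − 1/20·(0))/(1+1/20) = 9513/10000 ≈ 0.951300
step 2 [2y] zero: DF = P = 9209/10000 ≈ 0.920900
step 3 [3y] bond c/1=29/400: DF=(2219129/2000000 − 29/400·(0.951300+0.920900))/(1+29/400) = 227/250 ≈ 0.908000
step 4 [4y] bond c/1=9/100: DF=(151259/125000 − 9/100·(0.951300+0.920900+0.908000))/(1+9/100) = 4403/5000 ≈ 0.880600
step 5 [5y] zero: DF = P = 8583/10000 ≈ 0.858300
step 6 [6y] bond c/1=13/400: DF=(2035569/2000000 − 13/400·(0.951300+0.920900+0.908000+0.880600+0.858300))/(1+13/400) = 1687/2000 ≈ 0.843500
step 7 [7y] bond c/1=1/50: DF=(480547/500000 − 1/50·(0.951300+0.920900+0.908000+0.880600+0.858300+0.843500))/(1+1/50) = 8371/10000 ≈ 0.837100
step 8 [8y] zero: DF = P = 8311/10000 ≈ 0.831100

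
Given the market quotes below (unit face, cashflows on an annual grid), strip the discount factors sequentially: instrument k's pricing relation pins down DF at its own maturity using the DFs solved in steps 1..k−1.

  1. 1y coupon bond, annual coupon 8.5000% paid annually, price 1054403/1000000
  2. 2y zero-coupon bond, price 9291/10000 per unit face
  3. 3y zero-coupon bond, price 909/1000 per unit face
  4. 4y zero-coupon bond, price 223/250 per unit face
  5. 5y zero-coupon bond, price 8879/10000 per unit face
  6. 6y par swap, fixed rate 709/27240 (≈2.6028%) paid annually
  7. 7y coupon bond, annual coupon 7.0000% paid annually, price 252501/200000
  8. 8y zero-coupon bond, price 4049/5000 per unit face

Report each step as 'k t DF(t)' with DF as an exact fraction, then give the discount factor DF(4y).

1 1 4859/5000
2 2 9291/10000
3 3 909/1000
4 4 223/250
5 5 8879/10000
6 6 4291/5000
7 7 1647/2000
8 8 4049/5000
DF(4y) = 223/250 ≈ 0.892000

step 1 [1y] bond c/1=17/200: DF=(1054403/1000000 − 17/200·(0))/(1+17/200) = 4859/5000 ≈ 0.971800
step 2 [2y] zero: DF = P = 9291/10000 ≈ 0.929100
step 3 [3y] zero: DF = P = 909/1000 ≈ 0.909000
step 4 [4y] zero: DF = P = 223/250 ≈ 0.892000
step 5 [5y] zero: DF = P = 8879/10000 ≈ 0.887900
step 6 [6y] swap r/1=709/27240: DF=(1 − 709/27240·(0.971800+0.929100+0.909000+0.892000+0.887900))/(1+709/27240) = 4291/5000 ≈ 0.858200
step 7 [7y] bond c/1=7/100: DF=(252501/200000 − 7/100·(0.971800+0.929100+0.909000+0.892000+0.887900+0.858200))/(1+7/100) = 1647/2000 ≈ 0.823500
step 8 [8y] zero: DF = P = 4049/5000 ≈ 0.809800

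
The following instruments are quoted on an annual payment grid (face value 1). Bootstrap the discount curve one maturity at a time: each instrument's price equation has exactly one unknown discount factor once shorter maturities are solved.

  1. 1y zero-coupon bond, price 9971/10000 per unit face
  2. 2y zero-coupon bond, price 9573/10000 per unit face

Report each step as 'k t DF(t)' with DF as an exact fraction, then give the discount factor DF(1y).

1 1 9971/10000
2 2 9573/10000
DF(1y) = 9971/10000 ≈ 0.997100

step 1 [1y] zero: DF = P = 9971/10000 ≈ 0.997100
step 2 [2y] zero: DF = P = 9573/10000 ≈ 0.957300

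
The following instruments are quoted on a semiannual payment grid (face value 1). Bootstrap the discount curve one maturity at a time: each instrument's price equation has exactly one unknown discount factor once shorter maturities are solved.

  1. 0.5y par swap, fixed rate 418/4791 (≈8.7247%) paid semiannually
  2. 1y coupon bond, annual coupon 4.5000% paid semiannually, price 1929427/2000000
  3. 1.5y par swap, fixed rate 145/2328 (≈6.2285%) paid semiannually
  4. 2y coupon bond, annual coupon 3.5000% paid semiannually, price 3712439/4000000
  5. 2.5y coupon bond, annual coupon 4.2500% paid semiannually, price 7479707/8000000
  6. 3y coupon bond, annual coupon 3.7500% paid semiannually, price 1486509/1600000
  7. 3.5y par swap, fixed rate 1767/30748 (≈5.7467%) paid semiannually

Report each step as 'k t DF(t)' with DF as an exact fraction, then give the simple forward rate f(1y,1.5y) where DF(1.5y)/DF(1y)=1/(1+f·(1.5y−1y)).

step 1 [0.5y] swap r/2=209/4791: DF=(1 − 209/4791·(0))/(1+209/4791) = 4791/5000 ≈ 0.958200
step 2 [1y] bond c/2=9/400: DF=(1929427/2000000 − 9/400·(0.958200))/(1+9/400) = 1153/1250 ≈ 0.922400
step 3 [1.5y] swap r/2=145/4656: DF=(1 − 145/4656·(0.958200+0.922400))/(1+145/4656) = 913/1000 ≈ 0.913000
step 4 [2y] bond c/2=7/400: DF=(3712439/4000000 − 7/400·(0.958200+0.922400+0.913000))/(1+7/400) = 8641/10000 ≈ 0.864100
step 5 [2.5y] bond c/2=17/800: DF=(7479707/8000000 − 17/800·(0.958200+0.922400+0.913000+0.864100))/(1+17/800) = 4197/5000 ≈ 0.839400
step 6 [3y] bond c/2=3/160: DF=(1486509/1600000 − 3/160·(0.958200+0.922400+0.913000+0.864100+0.839400))/(1+3/160) = 2073/2500 ≈ 0.829200
step 7 [3.5y] swap r/2=1767/61496: DF=(1 − 1767/61496·(0.958200+0.922400+0.913000+0.864100+0.839400+0.829200))/(1+1767/61496) = 8233/10000 ≈ 0.823300

1 1/2 4791/5000
2 1 1153/1250
3 3/2 913/1000
4 2 8641/10000
5 5/2 4197/5000
6 3 2073/2500
7 7/2 8233/10000
f(1y,1.5y) = ((1153/1250)/(913/1000) − 1)/(1/2) = 94/4565 ≈ 2.0591%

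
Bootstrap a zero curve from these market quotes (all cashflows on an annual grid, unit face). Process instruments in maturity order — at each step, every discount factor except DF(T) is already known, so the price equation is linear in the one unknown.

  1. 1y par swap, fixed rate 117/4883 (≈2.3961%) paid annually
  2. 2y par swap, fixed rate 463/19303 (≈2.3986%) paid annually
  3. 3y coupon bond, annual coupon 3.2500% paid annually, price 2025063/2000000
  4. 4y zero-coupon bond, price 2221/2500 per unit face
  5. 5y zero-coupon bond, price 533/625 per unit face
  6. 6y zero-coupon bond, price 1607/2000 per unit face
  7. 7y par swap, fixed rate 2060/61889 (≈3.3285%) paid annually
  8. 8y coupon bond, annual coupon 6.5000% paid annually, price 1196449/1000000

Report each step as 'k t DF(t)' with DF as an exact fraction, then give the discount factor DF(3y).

step 1 [1y] swap r/1=117/4883: DF=(1 − 117/4883·(0))/(1+117/4883) = 4883/5000 ≈ 0.976600
step 2 [2y] swap r/1=463/19303: DF=(1 − 463/19303·(0.976600))/(1+463/19303) = 9537/10000 ≈ 0.953700
step 3 [3y] bond c/1=13/400: DF=(2025063/2000000 − 13/400·(0.976600+0.953700))/(1+13/400) = 9199/10000 ≈ 0.919900
step 4 [4y] zero: DF = P = 2221/2500 ≈ 0.888400
step 5 [5y] zero: DF = P = 533/625 ≈ 0.852800
step 6 [6y] zero: DF = P = 1607/2000 ≈ 0.803500
step 7 [7y] swap r/1=2060/61889: DF=(1 − 2060/61889·(0.976600+0.953700+0.919900+0.888400+0.852800+0.803500))/(1+2060/61889) = 397/500 ≈ 0.794000
step 8 [8y] bond c/1=13/200: DF=(1196449/1000000 − 13/200·(0.976600+0.953700+0.919900+0.888400+0.852800+0.803500+0.794000))/(1+13/200) = 7457/10000 ≈ 0.745700

1 1 4883/5000
2 2 9537/10000
3 3 9199/10000
4 4 2221/2500
5 5 533/625
6 6 1607/2000
7 7 397/500
8 8 7457/10000
DF(3y) = 9199/10000 ≈ 0.919900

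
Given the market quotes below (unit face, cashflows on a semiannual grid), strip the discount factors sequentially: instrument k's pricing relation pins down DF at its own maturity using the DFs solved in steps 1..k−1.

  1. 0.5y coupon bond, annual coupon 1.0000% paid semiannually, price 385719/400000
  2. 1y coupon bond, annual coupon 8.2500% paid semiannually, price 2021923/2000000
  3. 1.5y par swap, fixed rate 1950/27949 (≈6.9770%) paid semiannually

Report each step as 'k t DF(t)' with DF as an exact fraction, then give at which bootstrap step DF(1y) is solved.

step 1 [0.5y] bond c/2=1/200: DF=(385719/400000 − 1/200·(0))/(1+1/200) = 1919/2000 ≈ 0.959500
step 2 [1y] bond c/2=33/800: DF=(2021923/2000000 − 33/800·(0.959500))/(1+33/800) = 9329/10000 ≈ 0.932900
step 3 [1.5y] swap r/2=975/27949: DF=(1 − 975/27949·(0.959500+0.932900))/(1+975/27949) = 361/400 ≈ 0.902500

1 1/2 1919/2000
2 1 9329/10000
3 3/2 361/400
DF(1y) is solved at step 2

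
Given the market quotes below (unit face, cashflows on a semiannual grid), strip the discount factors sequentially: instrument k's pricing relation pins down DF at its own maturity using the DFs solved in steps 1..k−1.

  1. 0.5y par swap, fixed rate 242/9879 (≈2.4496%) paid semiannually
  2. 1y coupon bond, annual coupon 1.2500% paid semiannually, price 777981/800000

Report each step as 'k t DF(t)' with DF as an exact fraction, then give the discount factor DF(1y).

1 1/2 9879/10000
2 1 9603/10000
DF(1y) = 9603/10000 ≈ 0.960300

step 1 [0.5y] swap r/2=121/9879: DF=(1 − 121/9879·(0))/(1+121/9879) = 9879/10000 ≈ 0.987900
step 2 [1y] bond c/2=1/160: DF=(777981/800000 − 1/160·(0.987900))/(1+1/160) = 9603/10000 ≈ 0.960300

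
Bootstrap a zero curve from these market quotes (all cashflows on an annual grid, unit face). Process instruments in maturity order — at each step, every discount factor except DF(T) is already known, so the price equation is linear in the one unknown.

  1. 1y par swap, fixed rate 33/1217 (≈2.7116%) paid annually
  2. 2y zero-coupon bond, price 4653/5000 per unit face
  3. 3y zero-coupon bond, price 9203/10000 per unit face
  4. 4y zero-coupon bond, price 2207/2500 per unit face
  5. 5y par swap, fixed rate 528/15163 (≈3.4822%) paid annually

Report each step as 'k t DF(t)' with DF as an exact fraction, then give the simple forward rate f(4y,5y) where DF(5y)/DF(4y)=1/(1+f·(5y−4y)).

step 1 [1y] swap r/1=33/1217: DF=(1 − 33/1217·(0))/(1+33/1217) = 1217/1250 ≈ 0.973600
step 2 [2y] zero: DF = P = 4653/5000 ≈ 0.930600
step 3 [3y] zero: DF = P = 9203/10000 ≈ 0.920300
step 4 [4y] zero: DF = P = 2207/2500 ≈ 0.882800
step 5 [5y] swap r/1=528/15163: DF=(1 − 528/15163·(0.973600+0.930600+0.920300+0.882800))/(1+528/15163) = 526/625 ≈ 0.841600

1 1 1217/1250
2 2 4653/5000
3 3 9203/10000
4 4 2207/2500
5 5 526/625
f(4y,5y) = ((2207/2500)/(526/625) − 1)/(1) = 103/2104 ≈ 4.8954%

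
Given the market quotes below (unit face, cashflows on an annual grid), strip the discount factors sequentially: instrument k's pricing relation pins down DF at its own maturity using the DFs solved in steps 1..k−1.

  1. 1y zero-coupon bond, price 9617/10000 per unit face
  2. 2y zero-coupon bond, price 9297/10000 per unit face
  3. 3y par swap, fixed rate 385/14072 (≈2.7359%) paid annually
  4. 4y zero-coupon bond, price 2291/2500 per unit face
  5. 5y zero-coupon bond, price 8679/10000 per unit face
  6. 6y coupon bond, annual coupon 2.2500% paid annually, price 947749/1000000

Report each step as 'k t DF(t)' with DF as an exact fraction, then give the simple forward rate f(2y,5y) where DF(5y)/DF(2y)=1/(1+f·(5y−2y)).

1 1 9617/10000
2 2 9297/10000
3 3 923/1000
4 4 2291/2500
5 5 8679/10000
6 6 8257/10000
f(2y,5y) = ((9297/10000)/(8679/10000) − 1)/(3) = 206/8679 ≈ 2.3735%

step 1 [1y] zero: DF = P = 9617/10000 ≈ 0.961700
step 2 [2y] zero: DF = P = 9297/10000 ≈ 0.929700
step 3 [3y] swap r/1=385/14072: DF=(1 − 385/14072·(0.961700+0.929700))/(1+385/14072) = 923/1000 ≈ 0.923000
step 4 [4y] zero: DF = P = 2291/2500 ≈ 0.916400
step 5 [5y] zero: DF = P = 8679/10000 ≈ 0.867900
step 6 [6y] bond c/1=9/400: DF=(947749/1000000 − 9/400·(0.961700+0.929700+0.923000+0.916400+0.867900))/(1+9/400) = 8257/10000 ≈ 0.825700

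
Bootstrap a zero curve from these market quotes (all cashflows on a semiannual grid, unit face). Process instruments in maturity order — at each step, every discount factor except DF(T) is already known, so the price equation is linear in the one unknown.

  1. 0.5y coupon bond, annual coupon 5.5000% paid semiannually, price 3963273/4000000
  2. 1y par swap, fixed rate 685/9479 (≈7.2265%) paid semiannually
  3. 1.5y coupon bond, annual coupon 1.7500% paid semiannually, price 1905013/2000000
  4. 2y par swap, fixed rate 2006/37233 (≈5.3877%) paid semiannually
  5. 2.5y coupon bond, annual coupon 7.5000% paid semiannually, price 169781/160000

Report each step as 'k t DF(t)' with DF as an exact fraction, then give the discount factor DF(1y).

step 1 [0.5y] bond c/2=11/400: DF=(3963273/4000000 − 11/400·(0))/(1+11/400) = 9643/10000 ≈ 0.964300
step 2 [1y] swap r/2=685/18958: DF=(1 − 685/18958·(0.964300))/(1+685/18958) = 1863/2000 ≈ 0.931500
step 3 [1.5y] bond c/2=7/800: DF=(1905013/2000000 − 7/800·(0.964300+0.931500))/(1+7/800) = 4639/5000 ≈ 0.927800
step 4 [2y] swap r/2=1003/37233: DF=(1 − 1003/37233·(0.964300+0.931500+0.927800))/(1+1003/37233) = 8997/10000 ≈ 0.899700
step 5 [2.5y] bond c/2=3/80: DF=(169781/160000 − 3/80·(0.964300+0.931500+0.927800+0.899700))/(1+3/80) = 4441/5000 ≈ 0.888200

1 1/2 9643/10000
2 1 1863/2000
3 3/2 4639/5000
4 2 8997/10000
5 5/2 4441/5000
DF(1y) = 1863/2000 ≈ 0.931500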